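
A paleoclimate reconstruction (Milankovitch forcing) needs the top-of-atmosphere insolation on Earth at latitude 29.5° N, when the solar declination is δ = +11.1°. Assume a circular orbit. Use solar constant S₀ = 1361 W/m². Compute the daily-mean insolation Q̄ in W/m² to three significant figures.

Q̄ ≈ 437 W/m²

cos H₀ = −tan(+29.5°) tan(+11.100°) = -0.1110, H₀ = 1.6820 rad.
Bracket: H₀ sin φ sin δ + cos φ cos δ sin H₀ = 1.6820×0.49242×0.19252 + 0.87036×0.98129×0.99382 = 0.159455 + 0.848797 = 1.008252.
Q̄ = (S₀/π) × [bracket] = (1361/π) × 1.008252 = 436.8 W/m².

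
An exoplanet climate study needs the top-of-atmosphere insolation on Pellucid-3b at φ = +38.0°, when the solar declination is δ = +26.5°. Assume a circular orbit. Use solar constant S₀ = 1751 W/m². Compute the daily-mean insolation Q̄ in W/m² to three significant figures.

Q̄ ≈ 664 W/m²

cos H₀ = −tan(+38.0°) tan(+26.500°) = -0.3895, H₀ = 1.9709 rad.
Bracket: H₀ sin φ sin δ + cos φ cos δ sin H₀ = 1.9709×0.61566×0.44620 + 0.78801×0.89493×0.92101 = 0.541421 + 0.649509 = 1.190930.
Q̄ = (S₀/π) × [bracket] = (1751/π) × 1.190930 = 663.8 W/m².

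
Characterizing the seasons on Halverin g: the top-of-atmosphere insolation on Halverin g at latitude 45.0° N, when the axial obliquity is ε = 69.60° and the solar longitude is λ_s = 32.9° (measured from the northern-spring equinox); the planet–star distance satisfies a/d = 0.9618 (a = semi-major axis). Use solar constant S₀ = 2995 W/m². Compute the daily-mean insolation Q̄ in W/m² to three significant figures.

Solar declination: sin δ = sin ε · sin λ_s = sin 69.60° × sin 32.9° = 0.50911, so δ = +30.604°.
cos H₀ = −tan(+45.0°) tan(+30.604°) = -0.5915, H₀ = 2.2037 rad.
Bracket: H₀ sin φ sin δ + cos φ cos δ sin H₀ = 2.2037×0.70711×0.50911 + 0.70711×0.86070×0.80630 = 0.793325 + 0.490722 = 1.284047.
Inverse-square distance factor (a/d)² = 0.9618² = 0.925059.
Q̄ = (S₀/π) × 0.925059 × [bracket] = (2995/π) × 0.925059 × 1.284047 = 1132 W/m².

Q̄ ≈ 1.13e+03 W/m²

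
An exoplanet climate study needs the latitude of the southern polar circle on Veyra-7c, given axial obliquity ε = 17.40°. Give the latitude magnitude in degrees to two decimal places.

72.60°

The polar circle is the lowest latitude that experiences at least one full rotation of continuous darkness at the northern-summer solstice; it lies at |ϕ| = 90° − ε = 90° − 17.40° = 72.60°.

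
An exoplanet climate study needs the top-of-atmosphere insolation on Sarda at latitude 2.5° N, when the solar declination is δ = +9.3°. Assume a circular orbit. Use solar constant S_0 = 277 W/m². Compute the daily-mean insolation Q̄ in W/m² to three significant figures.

Q̄ ≈ 87.9 W/m²

cos h₀ = −tan(+2.5°) tan(+9.300°) = -0.0071, h₀ = 1.5779 rad.
Bracket: h₀ sin ϕ sin δ + cos ϕ cos δ sin h₀ = 1.5779×0.04362×0.16160 + 0.99905×0.98686×0.99997 = 0.011123 + 0.985893 = 0.997016.
Q̄ = (S_0/π) × [bracket] = (277/π) × 0.997016 = 87.91 W/m².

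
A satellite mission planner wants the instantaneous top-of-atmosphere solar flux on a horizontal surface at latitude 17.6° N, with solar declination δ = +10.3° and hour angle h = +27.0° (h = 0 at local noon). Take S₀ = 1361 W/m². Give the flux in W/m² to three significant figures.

1.21e+03 W/m²

cos θ_z = sin φ sin δ + cos φ cos δ cos h = 0.054064 + 0.835613 = 0.889677.
Flux = S₀ · cos θ_z = 1361 × 0.889677 = 1211 W/m².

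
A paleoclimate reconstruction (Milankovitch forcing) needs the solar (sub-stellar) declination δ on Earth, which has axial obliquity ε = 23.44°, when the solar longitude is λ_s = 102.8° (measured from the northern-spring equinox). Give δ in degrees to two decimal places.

sin δ = sin ε · sin λ_s = sin 23.44° × sin 102.8° = 0.387903.
δ = arcsin(0.387903) = +22.82°.

δ = +22.82°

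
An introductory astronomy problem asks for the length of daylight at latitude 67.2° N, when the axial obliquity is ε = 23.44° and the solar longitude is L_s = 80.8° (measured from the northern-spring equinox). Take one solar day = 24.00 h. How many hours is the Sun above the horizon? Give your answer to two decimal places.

24.00 h

Solar declination: sin δ = sin ε · sin L_s = sin 23.44° × sin 80.8° = 0.39267, so δ = +23.121°.
Sunrise equation: cos h₀ = −tan ϕ · tan δ = -1.0157 ≤ −1, so the Sun never sets (polar day) and h₀ = π.
Daylight = 2h₀/(2π) × 24.00 h = (3.1416/π) × 24.00 = 24.00 h.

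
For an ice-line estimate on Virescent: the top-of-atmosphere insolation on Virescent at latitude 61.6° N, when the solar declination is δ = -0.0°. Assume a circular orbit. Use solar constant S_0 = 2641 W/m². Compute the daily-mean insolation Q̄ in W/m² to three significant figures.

cos h₀ = −tan(+61.6°) tan(-0.000°) = 0.0000, h₀ = 1.5708 rad.
Bracket: h₀ sin ϕ sin δ + cos ϕ cos δ sin h₀ = 1.5708×0.87965×-0.00000 + 0.47562×1.00000×1.00000 = -0.000000 + 0.475620 = 0.475620.
Q̄ = (S_0/π) × [bracket] = (2641/π) × 0.475620 = 399.8 W/m².

Q̄ ≈ 400 W/m²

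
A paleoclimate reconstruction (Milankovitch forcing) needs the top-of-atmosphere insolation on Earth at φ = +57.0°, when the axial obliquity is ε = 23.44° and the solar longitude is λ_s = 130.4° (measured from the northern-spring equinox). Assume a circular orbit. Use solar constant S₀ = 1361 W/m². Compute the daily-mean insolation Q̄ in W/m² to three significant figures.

Solar declination: sin δ = sin ε · sin λ_s = sin 23.44° × sin 130.4° = 0.30293, so δ = +17.634°.
cos H₀ = −tan(+57.0°) tan(+17.634°) = -0.4895, H₀ = 2.0823 rad.
Bracket: H₀ sin φ sin δ + cos φ cos δ sin H₀ = 2.0823×0.83867×0.30293 + 0.54464×0.95301×0.87202 = 0.529026 + 0.452620 = 0.981646.
Q̄ = (S₀/π) × [bracket] = (1361/π) × 0.981646 = 425.3 W/m².

Q̄ ≈ 425 W/m²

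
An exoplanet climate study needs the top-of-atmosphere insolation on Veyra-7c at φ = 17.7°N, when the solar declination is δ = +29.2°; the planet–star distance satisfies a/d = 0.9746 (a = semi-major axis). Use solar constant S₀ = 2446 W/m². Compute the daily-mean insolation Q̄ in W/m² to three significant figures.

Q̄ ≈ 797 W/m²

cos H₀ = −tan(+17.7°) tan(+29.200°) = -0.1784, H₀ = 1.7501 rad.
Bracket: H₀ sin φ sin δ + cos φ cos δ sin H₀ = 1.7501×0.30403×0.48786 + 0.95266×0.87292×0.98396 = 0.259582 + 0.818257 = 1.077839.
Inverse-square distance factor (a/d)² = 0.9746² = 0.949845.
Q̄ = (S₀/π) × 0.949845 × [bracket] = (2446/π) × 0.949845 × 1.077839 = 797.1 W/m².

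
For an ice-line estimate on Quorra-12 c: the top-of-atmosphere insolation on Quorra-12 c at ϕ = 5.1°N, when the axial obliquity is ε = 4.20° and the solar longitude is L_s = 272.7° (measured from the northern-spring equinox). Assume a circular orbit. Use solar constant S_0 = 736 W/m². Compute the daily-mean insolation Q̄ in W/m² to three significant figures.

Q̄ ≈ 230 W/m²

Solar declination: sin δ = sin ε · sin L_s = sin 4.20° × sin 272.7° = -0.07316, so δ = -4.195°.
cos h₀ = −tan(+5.1°) tan(-4.195°) = 0.0065, h₀ = 1.5642 rad.
Bracket: h₀ sin ϕ sin δ + cos ϕ cos δ sin h₀ = 1.5642×0.08889×-0.07316 + 0.99604×0.99732×0.99998 = -0.010172 + 0.993351 = 0.983179.
Q̄ = (S_0/π) × [bracket] = (736/π) × 0.983179 = 230.3 W/m².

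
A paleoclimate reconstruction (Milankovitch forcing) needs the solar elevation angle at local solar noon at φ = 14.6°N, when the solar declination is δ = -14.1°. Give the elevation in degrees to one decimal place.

At local noon the hour angle is zero, so the zenith angle equals |φ − δ| = |+14.6° − (-14.100°)| = 28.700°.
Elevation = 90° − 28.700° = 61.3°.

61.3°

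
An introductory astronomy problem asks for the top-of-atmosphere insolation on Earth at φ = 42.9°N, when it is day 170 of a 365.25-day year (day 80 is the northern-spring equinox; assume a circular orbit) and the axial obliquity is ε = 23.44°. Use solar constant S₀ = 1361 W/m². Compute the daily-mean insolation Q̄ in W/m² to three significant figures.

Q̄ ≈ 499 W/m²

Solar longitude: λ_s = 360° × (170 − 80)/365.25 = 88.706°.
sin δ = sin 23.44° × sin 88.706° = 0.39769, so δ = +23.434°.
cos H₀ = −tan(+42.9°) tan(+23.434°) = -0.4028, H₀ = 1.9853 rad.
Bracket: H₀ sin φ sin δ + cos φ cos δ sin H₀ = 1.9853×0.68072×0.39769 + 0.73254×0.91752×0.91530 = 0.537452 + 0.615192 = 1.152644.
Q̄ = (S₀/π) × [bracket] = (1361/π) × 1.152644 = 499.3 W/m².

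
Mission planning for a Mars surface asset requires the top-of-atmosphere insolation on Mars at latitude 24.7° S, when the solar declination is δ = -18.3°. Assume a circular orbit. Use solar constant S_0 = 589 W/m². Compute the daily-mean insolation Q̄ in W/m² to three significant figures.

cos h₀ = −tan(-24.7°) tan(-18.300°) = -0.1521, h₀ = 1.7235 rad.
Bracket: h₀ sin ϕ sin δ + cos ϕ cos δ sin h₀ = 1.7235×-0.41787×-0.31399 + 0.90851×0.94943×0.98836 = 0.226135 + 0.852526 = 1.078661.
Q̄ = (S_0/π) × [bracket] = (589/π) × 1.078661 = 202.2 W/m².

Q̄ ≈ 202 W/m²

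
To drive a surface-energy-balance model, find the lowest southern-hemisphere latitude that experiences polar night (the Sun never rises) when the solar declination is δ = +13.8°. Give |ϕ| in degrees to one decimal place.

|ϕ| = 76.2°

Polar night requires cos h₀ = −tan ϕ tan δ ≥ 1, i.e. tan ϕ tan δ ≤ −1.
The boundary is |tan ϕ| · |tan δ| = 1, so |ϕ| = 90° − |δ| = 90° − 13.8° = 76.2° in the southern hemisphere.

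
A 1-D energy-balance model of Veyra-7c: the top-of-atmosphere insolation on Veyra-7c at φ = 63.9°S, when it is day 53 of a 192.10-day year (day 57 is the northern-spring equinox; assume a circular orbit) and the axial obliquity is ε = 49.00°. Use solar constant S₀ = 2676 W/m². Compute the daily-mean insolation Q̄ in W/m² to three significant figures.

Q̄ ≈ 499 W/m²

Solar longitude: λ_s = 360° × (53 − 57)/192.10 = -7.496°, i.e. -7.496° + 360° = 352.504°.
sin δ = sin 49.00° × sin 352.504° = -0.09846, so δ = -5.650°.
cos H₀ = −tan(-63.9°) tan(-5.650°) = -0.2020, H₀ = 1.7742 rad.
Bracket: H₀ sin φ sin δ + cos φ cos δ sin H₀ = 1.7742×-0.89803×-0.09846 + 0.43994×0.99514×0.97939 = 0.156875 + 0.428779 = 0.585654.
Q̄ = (S₀/π) × [bracket] = (2676/π) × 0.585654 = 498.9 W/m².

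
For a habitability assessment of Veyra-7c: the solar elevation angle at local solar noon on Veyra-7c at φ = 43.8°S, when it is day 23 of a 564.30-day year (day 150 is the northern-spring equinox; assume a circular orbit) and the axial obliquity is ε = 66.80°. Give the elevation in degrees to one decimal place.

68.6°

Solar longitude: λ_s = 360° × (23 − 150)/564.30 = -81.021°, i.e. -81.021° + 360° = 278.979°.
sin δ = sin 66.80° × sin 278.979° = -0.90787, so δ = -65.213°.
At local noon the hour angle is zero, so the zenith angle equals |φ − δ| = |-43.8° − (-65.213°)| = 21.413°.
Elevation = 90° − 21.413° = 68.6°.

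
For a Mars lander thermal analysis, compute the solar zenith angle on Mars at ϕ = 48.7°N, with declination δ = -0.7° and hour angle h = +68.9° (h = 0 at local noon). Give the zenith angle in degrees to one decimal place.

cos θ_z = sin ϕ sin δ + cos ϕ cos δ cos h = -0.009178 + 0.237581 = 0.228403.
θ_z = arccos(0.228403) = 76.8°.

θ_z = 76.8°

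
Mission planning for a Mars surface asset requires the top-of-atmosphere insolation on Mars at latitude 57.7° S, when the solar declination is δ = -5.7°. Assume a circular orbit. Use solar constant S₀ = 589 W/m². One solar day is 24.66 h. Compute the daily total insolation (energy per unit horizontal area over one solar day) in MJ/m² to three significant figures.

11.2 MJ/m²

cos H₀ = −tan(-57.7°) tan(-5.700°) = -0.1579, H₀ = 1.7293 rad.
Bracket: H₀ sin φ sin δ + cos φ cos δ sin H₀ = 1.7293×-0.84526×-0.09932 + 0.53435×0.99506×0.98746 = 0.145177 + 0.525043 = 0.670220.
Q̄ = (S₀/π) × [bracket] = (589/π) × 0.670220 = 125.66 W/m².
Daily total = Q̄ × 24.66 h × 3600 s/h = 125.66 × 24.66 × 3600 / 10⁶ = 11.16 MJ/m².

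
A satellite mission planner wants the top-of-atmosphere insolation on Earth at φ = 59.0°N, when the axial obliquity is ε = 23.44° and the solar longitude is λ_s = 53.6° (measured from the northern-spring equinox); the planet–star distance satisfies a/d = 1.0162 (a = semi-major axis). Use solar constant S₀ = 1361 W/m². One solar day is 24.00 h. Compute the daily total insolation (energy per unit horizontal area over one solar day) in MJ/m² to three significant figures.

Solar declination: sin δ = sin ε · sin λ_s = sin 23.44° × sin 53.6° = 0.32018, so δ = +18.674°.
cos H₀ = −tan(+59.0°) tan(+18.674°) = -0.5625, H₀ = 2.1682 rad.
Bracket: H₀ sin φ sin δ + cos φ cos δ sin H₀ = 2.1682×0.85717×0.32018 + 0.51504×0.94736×0.82681 = 0.595060 + 0.403424 = 0.998484.
Inverse-square distance factor (a/d)² = 1.0162² = 1.032662.
Q̄ = (S₀/π) × 1.032662 × [bracket] = (1361/π) × 1.032662 × 0.998484 = 446.69 W/m².
Daily total = Q̄ × 24.00 h × 3600 s/h = 446.69 × 24.00 × 3600 / 10⁶ = 38.59 MJ/m².

38.6 MJ/m²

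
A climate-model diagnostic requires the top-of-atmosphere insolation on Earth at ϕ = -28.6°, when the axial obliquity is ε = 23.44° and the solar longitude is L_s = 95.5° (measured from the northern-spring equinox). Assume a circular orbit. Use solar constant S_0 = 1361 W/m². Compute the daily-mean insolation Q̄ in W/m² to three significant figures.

Solar declination: sin δ = sin ε · sin L_s = sin 23.44° × sin 95.5° = 0.39596, so δ = +23.326°.
cos h₀ = −tan(-28.6°) tan(+23.326°) = 0.2351, h₀ = 1.3335 rad.
Bracket: h₀ sin ϕ sin δ + cos ϕ cos δ sin h₀ = 1.3335×-0.47869×0.39596 + 0.87798×0.91827×0.97197 = -0.252754 + 0.783624 = 0.530870.
Q̄ = (S_0/π) × [bracket] = (1361/π) × 0.530870 = 230.0 W/m².

Q̄ ≈ 230 W/m²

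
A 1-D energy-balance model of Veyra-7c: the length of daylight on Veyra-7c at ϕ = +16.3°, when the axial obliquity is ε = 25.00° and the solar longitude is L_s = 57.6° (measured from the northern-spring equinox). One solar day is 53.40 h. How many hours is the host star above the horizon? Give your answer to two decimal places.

Solar declination: sin δ = sin ε · sin L_s = sin 25.00° × sin 57.6° = 0.35683, so δ = +20.906°.
cos h₀ = −tan ϕ · tan δ = −tan(+16.3°) × tan(+20.906°) = -0.1117, so h₀ = 1.6827 rad = 96.41°.
Daylight = 2h₀/(2π) × 53.40 h = (1.6827/π) × 53.40 = 28.60 h.

28.60 h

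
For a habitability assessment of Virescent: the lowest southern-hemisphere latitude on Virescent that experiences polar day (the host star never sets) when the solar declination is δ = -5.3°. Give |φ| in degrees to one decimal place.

Polar day requires cos H₀ = −tan φ tan δ ≤ −1, i.e. tan φ tan δ ≥ 1.
The boundary is |tan φ| · |tan δ| = 1, so |φ| = 90° − |δ| = 90° − 5.3° = 84.7° in the southern hemisphere.

|φ| = 84.7°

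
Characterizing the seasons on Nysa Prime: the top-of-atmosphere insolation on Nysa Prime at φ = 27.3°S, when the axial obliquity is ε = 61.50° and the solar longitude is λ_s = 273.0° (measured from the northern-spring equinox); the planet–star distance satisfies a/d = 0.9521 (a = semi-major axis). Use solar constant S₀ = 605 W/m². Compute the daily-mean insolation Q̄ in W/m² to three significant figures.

Q̄ ≈ 222 W/m²

Solar declination: sin δ = sin ε · sin λ_s = sin 61.50° × sin 273.0° = -0.87761, so δ = -61.356°.
cos H₀ = −tan(-27.3°) tan(-61.356°) = -0.9449, H₀ = 2.8082 rad.
Bracket: H₀ sin φ sin δ + cos φ cos δ sin H₀ = 2.8082×-0.45865×-0.87761 + 0.88862×0.47937×0.32728 = 1.130345 + 0.139414 = 1.269759.
Inverse-square distance factor (a/d)² = 0.9521² = 0.906494.
Q̄ = (S₀/π) × 0.906494 × [bracket] = (605/π) × 0.906494 × 1.269759 = 221.7 W/m².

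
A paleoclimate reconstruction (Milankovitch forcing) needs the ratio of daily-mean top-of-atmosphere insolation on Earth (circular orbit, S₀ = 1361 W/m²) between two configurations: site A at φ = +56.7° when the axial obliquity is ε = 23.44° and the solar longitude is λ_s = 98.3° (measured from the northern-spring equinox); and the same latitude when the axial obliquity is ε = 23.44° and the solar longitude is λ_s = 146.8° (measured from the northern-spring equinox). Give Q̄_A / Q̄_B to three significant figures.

— Configuration A (φ=+56.7°):
Solar declination: sin δ = sin ε · sin λ_s = sin 23.44° × sin 98.3° = 0.39362, so δ = +23.180°.
cos H₀ = −tan(+56.7°) tan(+23.180°) = -0.6519, H₀ = 2.2808 rad.
Bracket: H₀ sin φ sin δ + cos φ cos δ sin H₀ = 2.2808×0.83581×0.39362 + 0.54902×0.91927×0.75834 = 0.750364 + 0.382732 = 1.133096.
Q̄ = (S₀/π) × [bracket] = (1361/π) × 1.133096 = 490.88 W/m².
— Configuration B (φ=+56.7°):
Solar declination: sin δ = sin ε · sin λ_s = sin 23.44° × sin 146.8° = 0.21781, so δ = +12.581°.
cos H₀ = −tan(+56.7°) tan(+12.581°) = -0.3397, H₀ = 1.9174 rad.
Bracket: H₀ sin φ sin δ + cos φ cos δ sin H₀ = 1.9174×0.83581×0.21781 + 0.54902×0.97599×0.94052 = 0.349058 + 0.503966 = 0.853024.
Q̄ = (S₀/π) × [bracket] = (1361/π) × 0.853024 = 369.55 W/m².
Ratio Q̄_A / Q̄_B = 490.88 / 369.55 = 1.328.

Q̄_A / Q̄_B ≈ 1.33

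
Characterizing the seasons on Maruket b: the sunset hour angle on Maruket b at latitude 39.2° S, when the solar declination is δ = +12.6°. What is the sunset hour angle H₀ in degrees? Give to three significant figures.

H₀ = 79.5°

cos H₀ = −tan φ · tan δ = −tan(-39.2°) × tan(+12.600°) = 0.1823, so H₀ = 1.3875 rad = 79.50°.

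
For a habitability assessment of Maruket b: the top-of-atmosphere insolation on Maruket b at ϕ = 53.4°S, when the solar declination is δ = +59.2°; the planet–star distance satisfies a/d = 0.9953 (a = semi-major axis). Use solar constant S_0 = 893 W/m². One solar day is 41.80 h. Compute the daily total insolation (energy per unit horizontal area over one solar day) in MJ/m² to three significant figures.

cos h₀ = −tan(-53.4°) tan(+59.200°) = 2.2588 ≥ 1 ⇒ polar night, h₀ = 0 and Q̄ = 0.
Inverse-square distance factor (a/d)² = 0.9953² = 0.990622.
Daily total = Q̄ × 41.80 h × 3600 s/h = 0.00 MJ/m².

0.00 MJ/m²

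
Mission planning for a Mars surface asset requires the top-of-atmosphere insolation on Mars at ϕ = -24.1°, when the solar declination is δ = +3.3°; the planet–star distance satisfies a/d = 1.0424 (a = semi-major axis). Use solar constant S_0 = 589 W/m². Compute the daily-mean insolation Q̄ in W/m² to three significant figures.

Q̄ ≈ 178 W/m²

cos h₀ = −tan(-24.1°) tan(+3.300°) = 0.0258, h₀ = 1.5450 rad.
Bracket: h₀ sin ϕ sin δ + cos ϕ cos δ sin h₀ = 1.5450×-0.40833×0.05756 + 0.91283×0.99834×0.99967 = -0.036313 + 0.911014 = 0.874701.
Inverse-square distance factor (a/d)² = 1.0424² = 1.086598.
Q̄ = (S_0/π) × 1.086598 × [bracket] = (589/π) × 1.086598 × 0.874701 = 178.2 W/m².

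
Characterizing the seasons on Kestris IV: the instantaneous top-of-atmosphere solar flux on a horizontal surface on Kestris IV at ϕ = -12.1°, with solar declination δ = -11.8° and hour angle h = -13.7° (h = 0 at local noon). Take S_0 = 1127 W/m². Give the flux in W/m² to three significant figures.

1.10e+03 W/m²

cos θ_z = sin ϕ sin δ + cos ϕ cos δ cos h = 0.042866 + 0.929889 = 0.972755.
Flux = S_0 · cos θ_z = 1127 × 0.972755 = 1096 W/m².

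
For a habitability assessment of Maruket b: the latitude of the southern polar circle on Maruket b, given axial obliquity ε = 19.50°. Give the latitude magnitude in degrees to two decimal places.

The polar circle is the lowest latitude that experiences at least one full rotation of continuous darkness at the northern-summer solstice; it lies at |ϕ| = 90° − ε = 90° − 19.50° = 70.50°.

70.50°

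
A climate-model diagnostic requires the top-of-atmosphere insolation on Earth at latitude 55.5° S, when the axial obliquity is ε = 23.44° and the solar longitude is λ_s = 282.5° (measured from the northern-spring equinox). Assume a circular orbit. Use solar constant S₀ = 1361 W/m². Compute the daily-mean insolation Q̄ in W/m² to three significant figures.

Q̄ ≈ 488 W/m²

Solar declination: sin δ = sin ε · sin λ_s = sin 23.44° × sin 282.5° = -0.38836, so δ = -22.852°.
cos H₀ = −tan(-55.5°) tan(-22.852°) = -0.6132, H₀ = 2.2309 rad.
Bracket: H₀ sin φ sin δ + cos φ cos δ sin H₀ = 2.2309×-0.82413×-0.38836 + 0.56641×0.92151×0.78993 = 0.714020 + 0.412306 = 1.126326.
Q̄ = (S₀/π) × [bracket] = (1361/π) × 1.126326 = 487.9 W/m².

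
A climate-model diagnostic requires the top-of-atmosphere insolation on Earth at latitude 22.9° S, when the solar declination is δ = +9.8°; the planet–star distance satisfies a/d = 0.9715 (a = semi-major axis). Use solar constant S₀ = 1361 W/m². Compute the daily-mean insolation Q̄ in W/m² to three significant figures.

Q̄ ≈ 330 W/m²

cos H₀ = −tan(-22.9°) tan(+9.800°) = 0.0730, H₀ = 1.4978 rad.
Bracket: H₀ sin φ sin δ + cos φ cos δ sin H₀ = 1.4978×-0.38912×0.17021 + 0.92119×0.98541×0.99733 = -0.099202 + 0.905326 = 0.806124.
Inverse-square distance factor (a/d)² = 0.9715² = 0.943812.
Q̄ = (S₀/π) × 0.943812 × [bracket] = (1361/π) × 0.943812 × 0.806124 = 329.6 W/m².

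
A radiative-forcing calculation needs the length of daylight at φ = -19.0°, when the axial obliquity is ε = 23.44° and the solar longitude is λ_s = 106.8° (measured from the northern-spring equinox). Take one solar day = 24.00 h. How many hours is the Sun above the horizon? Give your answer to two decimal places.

Solar declination: sin δ = sin ε · sin λ_s = sin 23.44° × sin 106.8° = 0.38081, so δ = +22.384°.
cos H₀ = −tan φ · tan δ = −tan(-19.0°) × tan(+22.384°) = 0.1418, so H₀ = 1.4285 rad = 81.85°.
Daylight = 2H₀/(2π) × 24.00 h = (1.4285/π) × 24.00 = 10.91 h.

10.91 h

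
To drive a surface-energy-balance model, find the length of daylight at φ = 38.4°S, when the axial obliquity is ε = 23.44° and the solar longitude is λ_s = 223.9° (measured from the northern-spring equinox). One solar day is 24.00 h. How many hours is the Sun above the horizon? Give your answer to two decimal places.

13.75 h

Solar declination: sin δ = sin ε · sin λ_s = sin 23.44° × sin 223.9° = -0.27583, so δ = -16.011°.
cos H₀ = −tan φ · tan δ = −tan(-38.4°) × tan(-16.011°) = -0.2274, so H₀ = 1.8002 rad = 103.15°.
Daylight = 2H₀/(2π) × 24.00 h = (1.8002/π) × 24.00 = 13.75 h.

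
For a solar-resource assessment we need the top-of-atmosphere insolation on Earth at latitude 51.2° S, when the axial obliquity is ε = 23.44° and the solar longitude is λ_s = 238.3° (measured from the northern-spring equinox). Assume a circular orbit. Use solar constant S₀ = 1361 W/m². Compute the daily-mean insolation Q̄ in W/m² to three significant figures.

Q̄ ≈ 461 W/m²

Solar declination: sin δ = sin ε · sin λ_s = sin 23.44° × sin 238.3° = -0.33844, so δ = -19.782°.
cos H₀ = −tan(-51.2°) tan(-19.782°) = -0.4473, H₀ = 2.0346 rad.
Bracket: H₀ sin φ sin δ + cos φ cos δ sin H₀ = 2.0346×-0.77934×-0.33844 + 0.62660×0.94099×0.89437 = 0.536646 + 0.527342 = 1.063988.
Q̄ = (S₀/π) × [bracket] = (1361/π) × 1.063988 = 460.9 W/m².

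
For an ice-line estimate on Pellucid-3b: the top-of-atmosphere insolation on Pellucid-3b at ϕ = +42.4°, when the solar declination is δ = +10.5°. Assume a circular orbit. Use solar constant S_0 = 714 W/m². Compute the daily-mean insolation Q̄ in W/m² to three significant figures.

cos h₀ = −tan(+42.4°) tan(+10.500°) = -0.1692, h₀ = 1.7409 rad.
Bracket: h₀ sin ϕ sin δ + cos ϕ cos δ sin h₀ = 1.7409×0.67430×0.18224 + 0.73846×0.98325×0.98558 = 0.213930 + 0.715621 = 0.929551.
Q̄ = (S_0/π) × [bracket] = (714/π) × 0.929551 = 211.3 W/m².

Q̄ ≈ 211 W/m²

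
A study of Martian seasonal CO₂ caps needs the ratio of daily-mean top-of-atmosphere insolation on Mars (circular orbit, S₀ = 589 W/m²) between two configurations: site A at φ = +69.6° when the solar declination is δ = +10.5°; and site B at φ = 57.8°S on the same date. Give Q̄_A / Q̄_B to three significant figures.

Q̄_A / Q̄_B ≈ 2.15

— Configuration A (φ=+69.6°):
cos H₀ = −tan(+69.6°) tan(+10.500°) = -0.4984, H₀ = 2.0925 rad.
Bracket: H₀ sin φ sin δ + cos φ cos δ sin H₀ = 2.0925×0.93728×0.18224 + 0.34857×0.98325×0.86697 = 0.357420 + 0.297138 = 0.654558.
Q̄ = (S₀/π) × [bracket] = (589/π) × 0.654558 = 122.72 W/m².
— Configuration B (φ=-57.8°):
cos H₀ = −tan(-57.8°) tan(+10.500°) = 0.2943, H₀ = 1.2721 rad.
Bracket: H₀ sin φ sin δ + cos φ cos δ sin H₀ = 1.2721×-0.84619×0.18224 + 0.53288×0.98325×0.95571 = -0.196170 + 0.500748 = 0.304578.
Q̄ = (S₀/π) × [bracket] = (589/π) × 0.304578 = 57.104 W/m².
Ratio Q̄_A / Q̄_B = 122.72 / 57.104 = 2.149.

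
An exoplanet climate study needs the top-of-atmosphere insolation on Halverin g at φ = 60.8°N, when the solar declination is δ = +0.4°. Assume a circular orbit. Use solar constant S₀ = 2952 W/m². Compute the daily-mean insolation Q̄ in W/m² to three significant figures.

Q̄ ≈ 467 W/m²

cos H₀ = −tan(+60.8°) tan(+0.400°) = -0.0125, H₀ = 1.5833 rad.
Bracket: H₀ sin φ sin δ + cos φ cos δ sin H₀ = 1.5833×0.87292×0.00698 + 0.48786×0.99998×0.99992 = 0.009647 + 0.487811 = 0.497458.
Q̄ = (S₀/π) × [bracket] = (2952/π) × 0.497458 = 467.4 W/m².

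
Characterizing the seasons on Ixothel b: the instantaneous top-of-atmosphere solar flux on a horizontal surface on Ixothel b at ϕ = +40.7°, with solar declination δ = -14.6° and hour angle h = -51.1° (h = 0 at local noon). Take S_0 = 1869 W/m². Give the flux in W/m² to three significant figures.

554 W/m²

cos θ_z = sin ϕ sin δ + cos ϕ cos δ cos h = -0.164374 + 0.460707 = 0.296333.
Flux = S_0 · cos θ_z = 1869 × 0.296333 = 553.8 W/m².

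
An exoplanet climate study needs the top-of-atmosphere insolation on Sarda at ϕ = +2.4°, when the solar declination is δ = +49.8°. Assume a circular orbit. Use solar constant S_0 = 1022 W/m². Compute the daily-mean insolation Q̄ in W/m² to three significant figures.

Q̄ ≈ 226 W/m²

cos h₀ = −tan(+2.4°) tan(+49.800°) = -0.0496, h₀ = 1.6204 rad.
Bracket: h₀ sin ϕ sin δ + cos ϕ cos δ sin h₀ = 1.6204×0.04188×0.76380 + 0.99912×0.64546×0.99877 = 0.051833 + 0.644099 = 0.695932.
Q̄ = (S_0/π) × [bracket] = (1022/π) × 0.695932 = 226.4 W/m².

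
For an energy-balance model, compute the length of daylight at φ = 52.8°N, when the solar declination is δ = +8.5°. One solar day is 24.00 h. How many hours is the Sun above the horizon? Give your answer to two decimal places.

13.51 h

cos H₀ = −tan φ · tan δ = −tan(+52.8°) × tan(+8.500°) = -0.1969, so H₀ = 1.7690 rad = 101.36°.
Daylight = 2H₀/(2π) × 24.00 h = (1.7690/π) × 24.00 = 13.51 h.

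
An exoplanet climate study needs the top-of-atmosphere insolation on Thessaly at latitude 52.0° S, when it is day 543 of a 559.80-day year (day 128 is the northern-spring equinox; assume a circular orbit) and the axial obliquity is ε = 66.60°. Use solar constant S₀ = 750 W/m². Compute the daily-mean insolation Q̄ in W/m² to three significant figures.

Solar longitude: λ_s = 360° × (543 − 128)/559.80 = 266.881°.
sin δ = sin 66.60° × sin 266.881° = -0.91640, so δ = -66.405°.
cos H₀ = −tan(-52.0°) tan(-66.405°) = -2.9303 ≤ −1 ⇒ polar day, H₀ = π.
Bracket: H₀ sin φ sin δ + cos φ cos δ sin H₀ = 3.1416×-0.78801×-0.91640 + 0.61566×0.40027×0.00000 = 2.268651 + 0.000000 = 2.268651.
Q̄ = (S₀/π) × [bracket] = (750/π) × 2.268651 = 541.6 W/m².

Q̄ ≈ 542 W/m²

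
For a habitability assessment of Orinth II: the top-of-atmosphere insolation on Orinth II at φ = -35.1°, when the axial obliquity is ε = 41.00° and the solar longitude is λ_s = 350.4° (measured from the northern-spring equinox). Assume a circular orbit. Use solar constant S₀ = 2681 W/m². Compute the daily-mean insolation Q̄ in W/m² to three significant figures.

Solar declination: sin δ = sin ε · sin λ_s = sin 41.00° × sin 350.4° = -0.10941, so δ = -6.281°.
cos H₀ = −tan(-35.1°) tan(-6.281°) = -0.0774, H₀ = 1.6482 rad.
Bracket: H₀ sin φ sin δ + cos φ cos δ sin H₀ = 1.6482×-0.57501×-0.10941 + 0.81815×0.99400×0.99700 = 0.103691 + 0.810801 = 0.914492.
Q̄ = (S₀/π) × [bracket] = (2681/π) × 0.914492 = 780.4 W/m².

Q̄ ≈ 780 W/m²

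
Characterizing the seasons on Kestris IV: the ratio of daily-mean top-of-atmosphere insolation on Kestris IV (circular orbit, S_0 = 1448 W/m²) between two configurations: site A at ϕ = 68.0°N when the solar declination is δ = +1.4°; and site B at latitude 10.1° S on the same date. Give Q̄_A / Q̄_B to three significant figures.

Q̄_A / Q̄_B ≈ 0.420

— Configuration A (ϕ=+68.0°):
cos h₀ = −tan(+68.0°) tan(+1.400°) = -0.0605, h₀ = 1.6313 rad.
Bracket: h₀ sin ϕ sin δ + cos ϕ cos δ sin h₀ = 1.6313×0.92718×0.02443 + 0.37461×0.99970×0.99817 = 0.036951 + 0.373812 = 0.410763.
Q̄ = (S_0/π) × [bracket] = (1448/π) × 0.410763 = 189.33 W/m².
— Configuration B (ϕ=-10.1°):
cos h₀ = −tan(-10.1°) tan(+1.400°) = 0.0044, h₀ = 1.5664 rad.
Bracket: h₀ sin ϕ sin δ + cos ϕ cos δ sin h₀ = 1.5664×-0.17537×0.02443 + 0.98450×0.99970×0.99999 = -0.006711 + 0.984195 = 0.977484.
Q̄ = (S_0/π) × [bracket] = (1448/π) × 0.977484 = 450.53 W/m².
Ratio Q̄_A / Q̄_B = 189.33 / 450.53 = 0.4202.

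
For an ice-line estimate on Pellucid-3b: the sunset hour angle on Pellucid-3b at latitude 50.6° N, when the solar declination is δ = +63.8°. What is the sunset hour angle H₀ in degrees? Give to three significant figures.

H₀ = 180°

Sunrise equation: cos H₀ = −tan φ · tan δ = -2.4741 ≤ −1, so the host star never sets (polar day) and H₀ = π.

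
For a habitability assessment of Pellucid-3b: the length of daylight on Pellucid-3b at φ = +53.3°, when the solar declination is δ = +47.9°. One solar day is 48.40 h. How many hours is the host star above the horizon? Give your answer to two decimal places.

Sunrise equation: cos H₀ = −tan φ · tan δ = -1.4848 ≤ −1, so the host star never sets (polar day) and H₀ = π.
Daylight = 2H₀/(2π) × 48.40 h = (3.1416/π) × 48.40 = 48.40 h.

48.40 h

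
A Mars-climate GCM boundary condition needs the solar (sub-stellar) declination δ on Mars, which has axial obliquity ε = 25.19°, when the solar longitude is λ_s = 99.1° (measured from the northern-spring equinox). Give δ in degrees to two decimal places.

δ = +24.85°

sin δ = sin ε · sin λ_s = sin 25.19° × sin 99.1° = 0.420264.
δ = arcsin(0.420264) = +24.85°.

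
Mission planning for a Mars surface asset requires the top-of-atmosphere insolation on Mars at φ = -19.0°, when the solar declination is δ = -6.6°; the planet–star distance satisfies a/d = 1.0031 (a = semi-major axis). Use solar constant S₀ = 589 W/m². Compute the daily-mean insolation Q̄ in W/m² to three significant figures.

cos H₀ = −tan(-19.0°) tan(-6.600°) = -0.0398, H₀ = 1.6106 rad.
Bracket: H₀ sin φ sin δ + cos φ cos δ sin H₀ = 1.6106×-0.32557×-0.11494 + 0.94552×0.99337×0.99921 = 0.060270 + 0.938509 = 0.998779.
Inverse-square distance factor (a/d)² = 1.0031² = 1.006210.
Q̄ = (S₀/π) × 1.006210 × [bracket] = (589/π) × 1.006210 × 0.998779 = 188.4 W/m².

Q̄ ≈ 188 W/m²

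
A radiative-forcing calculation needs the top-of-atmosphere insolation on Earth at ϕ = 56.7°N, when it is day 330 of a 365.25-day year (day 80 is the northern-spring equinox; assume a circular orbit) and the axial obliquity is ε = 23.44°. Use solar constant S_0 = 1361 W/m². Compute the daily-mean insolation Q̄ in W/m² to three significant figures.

Q̄ ≈ 54.8 W/m²

Solar longitude: L_s = 360° × (330 − 80)/365.25 = 246.407°.
sin δ = sin 23.44° × sin 246.407° = -0.36454, so δ = -21.379°.
cos h₀ = −tan(+56.7°) tan(-21.379°) = 0.5960, h₀ = 0.9323 rad.
Bracket: h₀ sin ϕ sin δ + cos ϕ cos δ sin h₀ = 0.9323×0.83581×-0.36454 + 0.54902×0.93119×0.80301 = -0.284059 + 0.410532 = 0.126473.
Q̄ = (S_0/π) × [bracket] = (1361/π) × 0.126473 = 54.79 W/m².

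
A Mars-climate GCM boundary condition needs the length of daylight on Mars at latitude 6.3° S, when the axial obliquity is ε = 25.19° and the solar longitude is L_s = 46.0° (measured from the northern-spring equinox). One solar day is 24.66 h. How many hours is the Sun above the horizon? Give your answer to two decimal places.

12.05 h

Solar declination: sin δ = sin ε · sin L_s = sin 25.19° × sin 46.0° = 0.30617, so δ = +17.828°.
cos h₀ = −tan ϕ · tan δ = −tan(-6.3°) × tan(+17.828°) = 0.0355, so h₀ = 1.5353 rad = 87.97°.
Daylight = 2h₀/(2π) × 24.66 h = (1.5353/π) × 24.66 = 12.05 h.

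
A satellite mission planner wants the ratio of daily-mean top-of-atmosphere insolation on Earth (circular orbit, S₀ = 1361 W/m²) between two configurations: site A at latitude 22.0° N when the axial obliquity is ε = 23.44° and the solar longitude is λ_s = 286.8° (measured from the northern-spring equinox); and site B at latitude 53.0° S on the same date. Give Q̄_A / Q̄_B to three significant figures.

— Configuration A (φ=+22.0°):
Solar declination: sin δ = sin ε · sin λ_s = sin 23.44° × sin 286.8° = -0.38081, so δ = -22.384°.
cos H₀ = −tan(+22.0°) tan(-22.384°) = 0.1664, H₀ = 1.4036 rad.
Bracket: H₀ sin φ sin δ + cos φ cos δ sin H₀ = 1.4036×0.37461×-0.38081 + 0.92718×0.92465×0.98606 = -0.200231 + 0.845366 = 0.645135.
Q̄ = (S₀/π) × [bracket] = (1361/π) × 0.645135 = 279.49 W/m².
— Configuration B (φ=-53.0°):
cos H₀ = −tan(-53.0°) tan(-22.384°) = -0.5465, H₀ = 2.1490 rad.
Bracket: H₀ sin φ sin δ + cos φ cos δ sin H₀ = 2.1490×-0.79864×-0.38081 + 0.60182×0.92465×0.83744 = 0.653576 + 0.466013 = 1.119589.
Q̄ = (S₀/π) × [bracket] = (1361/π) × 1.119589 = 485.03 W/m².
Ratio Q̄_A / Q̄_B = 279.49 / 485.03 = 0.5762.

Q̄_A / Q̄_B ≈ 0.576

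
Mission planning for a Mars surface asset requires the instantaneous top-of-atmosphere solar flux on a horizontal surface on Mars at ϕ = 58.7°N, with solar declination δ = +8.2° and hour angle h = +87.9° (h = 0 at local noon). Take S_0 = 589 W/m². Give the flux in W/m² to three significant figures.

cos θ_z = sin ϕ sin δ + cos ϕ cos δ cos h = 0.121871 + 0.018842 = 0.140713.
Flux = S_0 · cos θ_z = 589 × 0.140713 = 82.88 W/m².

82.9 W/m²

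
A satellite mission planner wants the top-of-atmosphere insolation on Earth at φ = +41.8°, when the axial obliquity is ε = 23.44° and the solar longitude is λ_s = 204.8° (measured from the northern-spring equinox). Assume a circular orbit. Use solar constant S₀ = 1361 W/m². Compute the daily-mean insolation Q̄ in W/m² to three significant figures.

Solar declination: sin δ = sin ε · sin λ_s = sin 23.44° × sin 204.8° = -0.16685, so δ = -9.605°.
cos H₀ = −tan(+41.8°) tan(-9.605°) = 0.1513, H₀ = 1.4189 rad.
Bracket: H₀ sin φ sin δ + cos φ cos δ sin H₀ = 1.4189×0.66653×-0.16685 + 0.74548×0.98598×0.98849 = -0.157797 + 0.726568 = 0.568771.
Q̄ = (S₀/π) × [bracket] = (1361/π) × 0.568771 = 246.4 W/m².

Q̄ ≈ 246 W/m²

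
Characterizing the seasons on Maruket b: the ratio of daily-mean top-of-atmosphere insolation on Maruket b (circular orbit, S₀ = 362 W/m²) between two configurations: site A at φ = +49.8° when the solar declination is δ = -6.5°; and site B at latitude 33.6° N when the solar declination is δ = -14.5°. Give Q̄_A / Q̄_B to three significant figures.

— Configuration A (φ=+49.8°):
cos H₀ = −tan(+49.8°) tan(-6.500°) = 0.1348, H₀ = 1.4356 rad.
Bracket: H₀ sin φ sin δ + cos φ cos δ sin H₀ = 1.4356×0.76380×-0.11320 + 0.64546×0.99357×0.99087 = -0.124125 + 0.635455 = 0.511330.
Q̄ = (S₀/π) × [bracket] = (362/π) × 0.511330 = 58.920 W/m².
— Configuration B (φ=+33.6°):
cos H₀ = −tan(+33.6°) tan(-14.500°) = 0.1718, H₀ = 1.3981 rad.
Bracket: H₀ sin φ sin δ + cos φ cos δ sin H₀ = 1.3981×0.55339×-0.25038 + 0.83292×0.96815×0.98513 = -0.193718 + 0.794400 = 0.600682.
Q̄ = (S₀/π) × [bracket] = (362/π) × 0.600682 = 69.215 W/m².
Ratio Q̄_A / Q̄_B = 58.920 / 69.215 = 0.8513.

Q̄_A / Q̄_B ≈ 0.851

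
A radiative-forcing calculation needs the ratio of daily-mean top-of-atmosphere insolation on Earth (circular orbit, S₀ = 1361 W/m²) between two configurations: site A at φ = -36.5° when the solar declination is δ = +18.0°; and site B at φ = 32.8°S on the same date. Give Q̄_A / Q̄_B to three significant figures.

Q̄_A / Q̄_B ≈ 0.899

— Configuration A (φ=-36.5°):
cos H₀ = −tan(-36.5°) tan(+18.000°) = 0.2404, H₀ = 1.3280 rad.
Bracket: H₀ sin φ sin δ + cos φ cos δ sin H₀ = 1.3280×-0.59482×0.30902 + 0.80386×0.95106×0.97067 = -0.244101 + 0.742096 = 0.497995.
Q̄ = (S₀/π) × [bracket] = (1361/π) × 0.497995 = 215.74 W/m².
— Configuration B (φ=-32.8°):
cos H₀ = −tan(-32.8°) tan(+18.000°) = 0.2094, H₀ = 1.3598 rad.
Bracket: H₀ sin φ sin δ + cos φ cos δ sin H₀ = 1.3598×-0.54171×0.30902 + 0.84057×0.95106×0.97783 = -0.227629 + 0.781709 = 0.554080.
Q̄ = (S₀/π) × [bracket] = (1361/π) × 0.554080 = 240.04 W/m².
Ratio Q̄_A / Q̄_B = 215.74 / 240.04 = 0.8988.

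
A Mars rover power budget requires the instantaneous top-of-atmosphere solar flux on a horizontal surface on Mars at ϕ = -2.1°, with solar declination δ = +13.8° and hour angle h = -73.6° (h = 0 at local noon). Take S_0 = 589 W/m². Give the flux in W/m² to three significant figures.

156 W/m²

cos θ_z = sin ϕ sin δ + cos ϕ cos δ cos h = -0.008741 + 0.274007 = 0.265266.
Flux = S_0 · cos θ_z = 589 × 0.265266 = 156.2 W/m².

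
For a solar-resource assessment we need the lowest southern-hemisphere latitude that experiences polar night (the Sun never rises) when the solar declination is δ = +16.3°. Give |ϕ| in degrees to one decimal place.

Polar night requires cos h₀ = −tan ϕ tan δ ≥ 1, i.e. tan ϕ tan δ ≤ −1.
The boundary is |tan ϕ| · |tan δ| = 1, so |ϕ| = 90° − |δ| = 90° − 16.3° = 73.7° in the southern hemisphere.

|ϕ| = 73.7°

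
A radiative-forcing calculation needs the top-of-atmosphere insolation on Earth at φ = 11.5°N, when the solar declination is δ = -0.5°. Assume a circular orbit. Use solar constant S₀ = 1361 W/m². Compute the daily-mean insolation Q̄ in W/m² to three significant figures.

Q̄ ≈ 423 W/m²

cos H₀ = −tan(+11.5°) tan(-0.500°) = 0.0018, H₀ = 1.5690 rad.
Bracket: H₀ sin φ sin δ + cos φ cos δ sin H₀ = 1.5690×0.19937×-0.00873 + 0.97992×0.99996×1.00000 = -0.002731 + 0.979881 = 0.977150.
Q̄ = (S₀/π) × [bracket] = (1361/π) × 0.977150 = 423.3 W/m².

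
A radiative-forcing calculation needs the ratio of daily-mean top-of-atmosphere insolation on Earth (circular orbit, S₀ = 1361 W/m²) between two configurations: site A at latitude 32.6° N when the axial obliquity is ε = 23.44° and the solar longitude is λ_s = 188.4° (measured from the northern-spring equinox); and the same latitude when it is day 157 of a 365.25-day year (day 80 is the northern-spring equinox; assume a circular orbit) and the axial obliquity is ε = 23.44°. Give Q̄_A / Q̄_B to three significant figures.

Q̄_A / Q̄_B ≈ 0.700

— Configuration A (φ=+32.6°):
Solar declination: sin δ = sin ε · sin λ_s = sin 23.44° × sin 188.4° = -0.05811, so δ = -3.331°.
cos H₀ = −tan(+32.6°) tan(-3.331°) = 0.0372, H₀ = 1.5336 rad.
Bracket: H₀ sin φ sin δ + cos φ cos δ sin H₀ = 1.5336×0.53877×-0.05811 + 0.84245×0.99831×0.99931 = -0.048014 + 0.840446 = 0.792432.
Q̄ = (S₀/π) × [bracket] = (1361/π) × 0.792432 = 343.30 W/m².
— Configuration B (φ=+32.6°):
Solar longitude: λ_s = 360° × (157 − 80)/365.25 = 75.893°.
sin δ = sin 23.44° × sin 75.893° = 0.38579, so δ = +22.693°.
cos H₀ = −tan(+32.6°) tan(+22.693°) = -0.2674, H₀ = 1.8415 rad.
Bracket: H₀ sin φ sin δ + cos φ cos δ sin H₀ = 1.8415×0.53877×0.38579 + 0.84245×0.92259×0.96358 = 0.382760 + 0.748929 = 1.131689.
Q̄ = (S₀/π) × [bracket] = (1361/π) × 1.131689 = 490.27 W/m².
Ratio Q̄_A / Q̄_B = 343.30 / 490.27 = 0.7002.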